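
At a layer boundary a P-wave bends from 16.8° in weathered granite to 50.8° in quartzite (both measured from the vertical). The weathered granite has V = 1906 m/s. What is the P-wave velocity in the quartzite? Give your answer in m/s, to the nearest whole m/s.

5110 m/s

sin 16.8° = 0.2890; sin 50.8° = 0.7749.
V₂ = V₁·(sin θ₂/sin θ₁) = 1906·(0.7749/0.2890) = 5110.32 m/s.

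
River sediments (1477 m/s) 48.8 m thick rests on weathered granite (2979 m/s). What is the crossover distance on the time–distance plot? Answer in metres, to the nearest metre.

168 m

x_cross = 2h·√((V₂+V₁)/(V₂−V₁)).
(V₂+V₁)/(V₂−V₁) = (2979+1477)/(2979−1477) = 2.9667; √ = 1.7224.
x_cross = 2·48.8·1.7224 = 168.11 m.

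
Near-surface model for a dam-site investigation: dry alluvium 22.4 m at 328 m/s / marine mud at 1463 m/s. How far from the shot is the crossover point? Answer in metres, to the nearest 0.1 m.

θ_c = arcsin(328/1463) = 12.96°, so cos θ_c = 0.9745 and tᵢ = 2h cos θ_c/V₁ = 0.1331 s.
At crossover x/V₁ = x/V₂ + tᵢ ⇒ x = tᵢ/(1/V₁ − 1/V₂) = 0.13311/(3.0488e-03 − 6.8353e-04) = 56.28 m.

56.3 m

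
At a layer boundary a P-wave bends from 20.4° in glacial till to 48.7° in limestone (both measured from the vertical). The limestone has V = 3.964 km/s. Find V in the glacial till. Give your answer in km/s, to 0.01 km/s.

sin 20.4° = 0.3486; sin 48.7° = 0.7513.
V₁ = V₂·(sin θ₁/sin θ₂) = 3.964·(0.3486/0.7513) = 1.84 km/s.

1.84 km/s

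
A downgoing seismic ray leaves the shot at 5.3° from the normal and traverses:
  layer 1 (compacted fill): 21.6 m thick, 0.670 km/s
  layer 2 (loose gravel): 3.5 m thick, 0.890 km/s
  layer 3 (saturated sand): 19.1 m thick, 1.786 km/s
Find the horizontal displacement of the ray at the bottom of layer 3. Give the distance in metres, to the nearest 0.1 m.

7.3 m

Ray parameter p = sin 5.3° / 0.670 km/s = 1.3787e-01 s/km.
Layer 1: θ = 5.30°; offset = 21.6·tan 5.30° = 2.004 m.
Layer 2: sin θ = p·0.890 = 0.1227 → θ = 7.05°; offset = 3.5·tan 7.05° = 0.433 m.
Layer 3: sin θ = p·1.786 = 0.2462 → θ = 14.25°; offset = 19.1·tan 14.25° = 4.852 m.
Total horizontal offset = 7.289 m.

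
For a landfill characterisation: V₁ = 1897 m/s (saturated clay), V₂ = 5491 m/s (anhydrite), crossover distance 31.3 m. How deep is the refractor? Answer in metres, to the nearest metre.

11 m

h = (x_cross/2)·√((V₂−V₁)/(V₂+V₁)).
(V₂−V₁)/(V₂+V₁) = (5491−1897)/(5491+1897) = 0.4865; √ = 0.6975.
h = (31.3/2)·0.6975 = 10.92 m.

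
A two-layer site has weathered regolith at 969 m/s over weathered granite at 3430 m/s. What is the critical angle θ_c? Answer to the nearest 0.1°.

Critical incidence: sin θ_c = V₁/V₂ = 969/3430 = 0.2825.
θ_c = arcsin 0.2825 = 16.41°.

16.4°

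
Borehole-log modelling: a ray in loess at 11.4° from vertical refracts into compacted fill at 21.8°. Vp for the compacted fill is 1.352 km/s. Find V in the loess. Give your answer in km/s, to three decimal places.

Snell's law: sin 11.4°/V₁ = sin 21.8°/V₂.
V₁ = V₂·sin 11.4°/sin 21.8° = 1.352 × 0.5322 = 0.720 km/s.

0.720 km/s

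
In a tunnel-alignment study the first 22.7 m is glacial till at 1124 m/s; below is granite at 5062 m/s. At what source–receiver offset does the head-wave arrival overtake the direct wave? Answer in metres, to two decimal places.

56.90 m

x_cross = 2h·√((V₂+V₁)/(V₂−V₁)).
(V₂+V₁)/(V₂−V₁) = (5062+1124)/(5062−1124) = 1.5708; √ = 1.2533.
x_cross = 2·22.7·1.2533 = 56.90 m.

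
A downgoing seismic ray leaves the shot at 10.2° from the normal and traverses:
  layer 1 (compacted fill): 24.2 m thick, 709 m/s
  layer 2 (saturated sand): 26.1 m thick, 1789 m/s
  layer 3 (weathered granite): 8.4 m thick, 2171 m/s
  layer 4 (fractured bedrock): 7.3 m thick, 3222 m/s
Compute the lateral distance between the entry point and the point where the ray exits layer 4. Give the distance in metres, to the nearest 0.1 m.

32.7 m

Ray parameter p = sin 10.2° / 709 m/s = 2.4977e-04 s/m.
Layer 1: θ = 10.20°; offset = 24.2·tan 10.20° = 4.354 m.
Layer 2: sin θ = p·1789 = 0.4468 → θ = 26.54°; offset = 26.1·tan 26.54° = 13.036 m.
Layer 3: sin θ = p·2171 = 0.5422 → θ = 32.84°; offset = 8.4·tan 32.84° = 5.421 m.
Layer 4: sin θ = p·3222 = 0.8047 → θ = 53.59°; offset = 7.3·tan 53.59° = 9.896 m.
Summing the layer offsets gives 32.708 m.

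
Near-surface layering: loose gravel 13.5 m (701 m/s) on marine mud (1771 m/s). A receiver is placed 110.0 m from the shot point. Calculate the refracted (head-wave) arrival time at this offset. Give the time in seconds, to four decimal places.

θ_c = arcsin(V₁/V₂) = arcsin(701/1771) = 23.32°, cos θ_c = 0.9183.
Intercept time tᵢ = 2h cos θ_c / V₁ = 2·13.5·0.9183/701 = 0.03537 s.
t = x/V₂ + tᵢ = 110.0/1771 + 0.03537 = 0.09748 s.

0.0975 s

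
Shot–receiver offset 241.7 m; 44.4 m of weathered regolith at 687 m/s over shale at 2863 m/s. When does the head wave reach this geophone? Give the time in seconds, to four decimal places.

θ_c = arcsin(V₁/V₂) = arcsin(687/2863) = 13.88°, cos θ_c = 0.9708.
Intercept time tᵢ = 2h cos θ_c / V₁ = 2·44.4·0.9708/687 = 0.12548 s.
t = x/V₂ + tᵢ = 241.7/2863 + 0.12548 = 0.20990 s.

0.2099 s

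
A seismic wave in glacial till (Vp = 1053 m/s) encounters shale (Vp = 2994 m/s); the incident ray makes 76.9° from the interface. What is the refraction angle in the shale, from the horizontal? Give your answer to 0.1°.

49.9°

Angle from the normal: 90° − 76.9° = 13.1°.
Snell's law: sin θ₂ = (V₂/V₁)·sin θ₁ = (2994/1053)·sin 13.1° = 0.6444.
θ₂ = arcsin 0.6444 = 40.12° from the normal.
From the interface: 90° − 40.12° = 49.88°.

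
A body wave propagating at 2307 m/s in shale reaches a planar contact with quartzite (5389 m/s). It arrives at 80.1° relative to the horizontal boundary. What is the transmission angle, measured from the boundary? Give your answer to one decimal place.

66.3°

Convert to the normal: θ₁ = 90° − 80.1° = 9.9°.
Snell's law: sin θ₂ = (V₂/V₁)·sin θ₁ = (5389/2307)·sin 9.9° = 0.4016.
θ₂ = arcsin 0.4016 = 23.68° from the normal.
From the interface: 90° − 23.68° = 66.32°.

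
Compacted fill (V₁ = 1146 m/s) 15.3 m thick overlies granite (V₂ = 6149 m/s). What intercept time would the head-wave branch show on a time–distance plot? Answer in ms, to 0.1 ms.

26.2 ms

tᵢ = 2h·√(V₂²−V₁²)/(V₁V₂).
√(V₂²−V₁²) = √(6149²−1146²) = 6041.3 m/s.
tᵢ = 2·15.3·6041.3/(1146·6149) = 0.02623 s.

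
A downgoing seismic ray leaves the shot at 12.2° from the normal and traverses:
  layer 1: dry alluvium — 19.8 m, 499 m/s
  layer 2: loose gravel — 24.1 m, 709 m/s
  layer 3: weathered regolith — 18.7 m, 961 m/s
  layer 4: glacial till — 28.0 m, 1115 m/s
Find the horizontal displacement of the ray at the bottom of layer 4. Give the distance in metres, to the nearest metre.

Apply Snell's law at each interface; in layer i the horizontal offset is hᵢ·tan θᵢ.
Layer 1: θ = 12.20°; offset = 19.8·tan 12.20° = 4.281 m.
Layer 2: sin θ = 709·sin 12.2°/499 = 0.3003, θ = 17.47°; offset = 24.1·tan 17.47° = 7.586 m.
Layer 3: sin θ = 961·sin 12.2°/499 = 0.4070, θ = 24.02°; offset = 18.7·tan 24.02° = 8.332 m.
Layer 4: sin θ = 1115·sin 12.2°/499 = 0.4722, θ = 28.18°; offset = 28.0·tan 28.18° = 14.999 m.
Σ offsets = 35.198 m.

35 m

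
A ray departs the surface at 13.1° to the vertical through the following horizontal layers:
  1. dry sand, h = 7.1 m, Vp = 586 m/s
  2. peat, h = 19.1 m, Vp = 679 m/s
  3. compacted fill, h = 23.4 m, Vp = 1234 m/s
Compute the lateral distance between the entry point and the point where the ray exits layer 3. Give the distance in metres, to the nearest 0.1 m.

Ray parameter p = sin 13.1° / 586 m/s = 3.8678e-04 s/m.
Layer 1: θ = 13.10°; offset = 7.1·tan 13.10° = 1.652 m.
Layer 2: sin θ = p·679 = 0.2626 → θ = 15.23°; offset = 19.1·tan 15.23° = 5.199 m.
Layer 3: sin θ = p·1234 = 0.4773 → θ = 28.51°; offset = 23.4·tan 28.51° = 12.709 m.
Summing the layer offsets gives 19.560 m.

19.6 m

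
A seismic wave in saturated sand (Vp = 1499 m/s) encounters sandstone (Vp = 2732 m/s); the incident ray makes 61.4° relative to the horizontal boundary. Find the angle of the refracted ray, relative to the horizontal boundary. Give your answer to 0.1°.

29.3°

Convert to the normal: θ₁ = 90° − 61.4° = 28.6°.
sin θ₁/V₁ = sin θ₂/V₂ ⇒ sin θ₂ = 2732·sin 28.6°/1499 = 2732·0.4787/1499 = 0.8724.
θ₂ = sin⁻¹(0.8724) = 60.74° (from vertical).
From the interface: 90° − 60.74° = 29.26°.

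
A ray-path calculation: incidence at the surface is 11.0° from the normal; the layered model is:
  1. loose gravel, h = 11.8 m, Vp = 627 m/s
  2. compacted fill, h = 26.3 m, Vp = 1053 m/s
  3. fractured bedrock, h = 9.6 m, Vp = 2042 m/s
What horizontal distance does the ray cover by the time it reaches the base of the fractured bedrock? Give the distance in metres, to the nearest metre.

19 m

Apply Snell's law at each interface; in layer i the horizontal offset is hᵢ·tan θᵢ.
Layer 1: θ = 11.00°; offset = 11.8·tan 11.00° = 2.294 m.
Layer 2: sin θ = 1053·sin 11.0°/627 = 0.3204, θ = 18.69°; offset = 26.3·tan 18.69° = 8.897 m.
Layer 3: sin θ = 2042·sin 11.0°/627 = 0.6214, θ = 38.42°; offset = 9.6·tan 38.42° = 7.614 m.
Summing the layer offsets gives 18.805 m.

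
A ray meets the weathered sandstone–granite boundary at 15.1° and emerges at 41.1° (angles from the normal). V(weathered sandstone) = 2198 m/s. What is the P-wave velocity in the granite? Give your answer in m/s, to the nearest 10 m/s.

sin 15.1° = 0.2605; sin 41.1° = 0.6574.
V₂ = V₁·(sin θ₂/sin θ₁) = 2198·(0.6574/0.2605) = 5546.59 m/s.

5550 m/s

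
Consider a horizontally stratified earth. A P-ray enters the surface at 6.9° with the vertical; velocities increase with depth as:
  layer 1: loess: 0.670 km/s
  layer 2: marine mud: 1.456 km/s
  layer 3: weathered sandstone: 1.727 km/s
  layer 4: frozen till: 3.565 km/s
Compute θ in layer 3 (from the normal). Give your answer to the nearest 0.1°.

Snell's law across each interface conserves sin θ / V, so sin θ_3 = V_3·sin θ₁/V₁.
sin θ_3 = 1.727 × sin 6.9° / 0.670 = 0.3097.
θ_3 = arcsin 0.3097 = 18.04°.

18.0°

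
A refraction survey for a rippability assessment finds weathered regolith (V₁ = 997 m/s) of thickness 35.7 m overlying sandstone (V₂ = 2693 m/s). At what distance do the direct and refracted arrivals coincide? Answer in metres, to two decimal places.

x_cross = 2h·√((V₂+V₁)/(V₂−V₁)).
(V₂+V₁)/(V₂−V₁) = (2693+997)/(2693−997) = 2.1757; √ = 1.4750.
x_cross = 2·35.7·1.4750 = 105.32 m.

105.32 m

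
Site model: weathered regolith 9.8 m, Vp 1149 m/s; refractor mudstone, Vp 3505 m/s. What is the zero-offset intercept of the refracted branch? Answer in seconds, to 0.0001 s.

θ_c = arcsin(V₁/V₂) = arcsin(1149/3505) = 19.14°; cos θ_c = 0.9447.
tᵢ = 2h·cos θ_c / V₁ = 2·9.8·0.9447 / 1149 = 0.01612 s.

0.0161 s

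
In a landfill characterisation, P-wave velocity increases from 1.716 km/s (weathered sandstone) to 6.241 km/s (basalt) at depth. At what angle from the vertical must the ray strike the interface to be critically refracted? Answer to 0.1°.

At critical incidence the refracted ray runs along the interface (θ₂ = 90°), so sin θ_c = V₁/V₂.
θ_c = arcsin(1.716/6.241) = arcsin 0.2750 = 15.96°.

16.0°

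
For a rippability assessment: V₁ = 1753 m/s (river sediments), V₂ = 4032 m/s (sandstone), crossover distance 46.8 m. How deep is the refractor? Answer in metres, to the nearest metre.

h = (x_cross/2)·√((V₂−V₁)/(V₂+V₁)).
(V₂−V₁)/(V₂+V₁) = (4032−1753)/(4032+1753) = 0.3939; √ = 0.6277.
h = (46.8/2)·0.6277 = 14.69 m.

15 m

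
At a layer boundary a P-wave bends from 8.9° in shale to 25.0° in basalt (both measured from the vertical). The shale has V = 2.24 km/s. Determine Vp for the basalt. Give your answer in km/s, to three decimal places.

Snell's law: sin 8.9°/V₁ = sin 25.0°/V₂.
V₂ = V₁·sin 25.0°/sin 8.9° = 2.24 × 2.7317 = 6.119 km/s.

6.119 km/s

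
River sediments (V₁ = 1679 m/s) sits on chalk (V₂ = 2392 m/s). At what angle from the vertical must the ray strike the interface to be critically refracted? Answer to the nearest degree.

Critical incidence: sin θ_c = V₁/V₂ = 1679/2392 = 0.7019.
θ_c = arcsin 0.7019 = 44.58°.

45°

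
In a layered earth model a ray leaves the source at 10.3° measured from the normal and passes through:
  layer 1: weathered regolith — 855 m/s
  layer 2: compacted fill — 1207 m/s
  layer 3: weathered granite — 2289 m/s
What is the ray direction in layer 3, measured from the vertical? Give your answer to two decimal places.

28.60°

Ray parameter p = sin 10.3° / 855 = 2.0913e-04 s/m.
sin θ_3 = p·V_3 = 2.0913e-04 × 2289 = 0.4787.
θ_3 = arcsin 0.4787 = 28.60°.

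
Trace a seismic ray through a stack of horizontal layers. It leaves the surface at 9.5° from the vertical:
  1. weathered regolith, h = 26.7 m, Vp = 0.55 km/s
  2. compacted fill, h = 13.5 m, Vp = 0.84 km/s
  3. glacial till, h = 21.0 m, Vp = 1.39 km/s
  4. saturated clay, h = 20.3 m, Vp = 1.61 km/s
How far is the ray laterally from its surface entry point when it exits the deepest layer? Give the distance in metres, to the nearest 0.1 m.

Ray parameter p = sin 9.5° / 0.55 km/s = 3.0009e-01 s/km.
Layer 1: θ = 9.50°; offset = 26.7·tan 9.50° = 4.468 m.
Layer 2: sin θ = p·0.84 = 0.2521 → θ = 14.60°; offset = 13.5·tan 14.60° = 3.517 m.
Layer 3: sin θ = p·1.39 = 0.4171 → θ = 24.65°; offset = 21.0·tan 24.65° = 9.638 m.
Layer 4: sin θ = p·1.61 = 0.4831 → θ = 28.89°; offset = 20.3·tan 28.89° = 11.202 m.
Total horizontal offset = 28.824 m.

28.8 m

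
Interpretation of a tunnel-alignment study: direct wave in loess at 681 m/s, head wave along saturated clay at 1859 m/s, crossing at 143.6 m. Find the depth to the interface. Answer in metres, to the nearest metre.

49 m

h = (x_cross/2)·√((V₂−V₁)/(V₂+V₁)).
(V₂−V₁)/(V₂+V₁) = (1859−681)/(1859+681) = 0.4638; √ = 0.6810.
h = (143.6/2)·0.6810 = 48.90 m.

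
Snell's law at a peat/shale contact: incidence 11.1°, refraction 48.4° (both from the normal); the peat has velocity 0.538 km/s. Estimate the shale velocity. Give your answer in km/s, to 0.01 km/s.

2.09 km/s

Snell's law: sin 11.1°/V₁ = sin 48.4°/V₂.
V₂ = V₁·sin 48.4°/sin 11.1° = 0.538 × 3.8842 = 2.09 km/s.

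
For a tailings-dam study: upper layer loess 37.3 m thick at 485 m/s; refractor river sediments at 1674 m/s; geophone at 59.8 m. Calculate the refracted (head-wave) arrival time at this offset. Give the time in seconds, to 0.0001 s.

0.1829 s

t = x/V₂ + 2h·√(V₂²−V₁²)/(V₁V₂).
√(V₂²−V₁²) = √(1674²−485²) = 1602.2 m/s; delay term = 2·37.3·1602.2/(485·1674) = 0.14722 s.
t = 59.8/1674 + 0.14722 = 0.18294 s.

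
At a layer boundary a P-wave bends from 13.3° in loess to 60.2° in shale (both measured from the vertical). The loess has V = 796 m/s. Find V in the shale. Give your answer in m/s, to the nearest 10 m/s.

sin 13.3° = 0.2300; sin 60.2° = 0.8678.
V₂ = V₁·(sin θ₂/sin θ₁) = 796·(0.8678/0.2300) = 3002.57 m/s.

3000 m/s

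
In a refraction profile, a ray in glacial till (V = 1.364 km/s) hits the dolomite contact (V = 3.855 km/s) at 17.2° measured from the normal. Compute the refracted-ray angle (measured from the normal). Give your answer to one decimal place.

56.7°

sin θ₁/V₁ = sin θ₂/V₂ ⇒ sin θ₂ = 3.855·sin 17.2°/1.364 = 3.855·0.2957/1.364 = 0.8357.
θ₂ = sin⁻¹(0.8357) = 56.69° (from vertical).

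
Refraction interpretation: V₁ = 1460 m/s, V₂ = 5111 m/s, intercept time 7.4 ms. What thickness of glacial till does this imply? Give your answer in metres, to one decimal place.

5.6 m

θ_c = arcsin(1460/5111) = 16.60°; cos θ_c = 0.9583.
tᵢ = 2h cos θ_c/V₁ ⇒ h = tᵢ·V₁/(2 cos θ_c) = 0.0074·1460/(2·0.9583) = 5.64 m.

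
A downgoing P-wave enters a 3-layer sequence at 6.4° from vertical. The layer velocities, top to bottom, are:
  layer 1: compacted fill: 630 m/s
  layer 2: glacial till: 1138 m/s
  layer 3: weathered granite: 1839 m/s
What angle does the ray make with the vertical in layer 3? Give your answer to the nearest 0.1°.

19.0°

Ray parameter p = sin 6.4° / 630 = 1.7693e-04 s/m.
sin θ_3 = p·V_3 = 1.7693e-04 × 1839 = 0.3254.
θ_3 = arcsin 0.3254 = 18.99°.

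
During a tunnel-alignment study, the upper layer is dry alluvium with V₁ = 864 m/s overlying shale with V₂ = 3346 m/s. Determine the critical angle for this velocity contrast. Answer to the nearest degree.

Critical incidence: sin θ_c = V₁/V₂ = 864/3346 = 0.2582.
θ_c = arcsin 0.2582 = 14.96°.

15°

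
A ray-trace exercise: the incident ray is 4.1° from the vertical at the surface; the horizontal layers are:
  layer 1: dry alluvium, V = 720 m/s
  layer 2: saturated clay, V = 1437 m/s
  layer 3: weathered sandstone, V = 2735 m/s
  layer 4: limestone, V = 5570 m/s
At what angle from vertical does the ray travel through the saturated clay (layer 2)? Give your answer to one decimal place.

Snell's law across each interface conserves sin θ / V, so sin θ_2 = V_2·sin θ₁/V₁.
sin θ_2 = 1437 × sin 4.1° / 720 = 0.1427.
θ_2 = 8.20° from the vertical.

8.2°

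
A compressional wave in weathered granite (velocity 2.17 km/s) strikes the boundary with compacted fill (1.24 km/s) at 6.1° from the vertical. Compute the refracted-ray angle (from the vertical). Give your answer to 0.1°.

sin θ₁/V₁ = sin θ₂/V₂ ⇒ sin θ₂ = 1.24·sin 6.1°/2.17 = 1.24·0.1063/2.17 = 0.0607.
θ₂ = arcsin 0.0607 = 3.48° from the normal.

3.5°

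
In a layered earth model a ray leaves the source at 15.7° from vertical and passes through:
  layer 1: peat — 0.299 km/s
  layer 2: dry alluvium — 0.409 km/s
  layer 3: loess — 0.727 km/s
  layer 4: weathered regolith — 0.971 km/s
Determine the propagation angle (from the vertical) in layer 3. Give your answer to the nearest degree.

41°

Snell's law across each interface conserves sin θ / V, so sin θ_3 = V_3·sin θ₁/V₁.
sin θ_3 = 0.727 × sin 15.7° / 0.299 = 0.6579.
θ_3 = arcsin 0.6579 = 41.14°.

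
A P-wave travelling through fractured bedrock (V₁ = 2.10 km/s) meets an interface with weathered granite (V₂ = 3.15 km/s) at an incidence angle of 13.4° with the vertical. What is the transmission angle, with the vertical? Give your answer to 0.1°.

sin θ₁/V₁ = sin θ₂/V₂ ⇒ sin θ₂ = 3.15·sin 13.4°/2.10 = 3.15·0.2317/2.10 = 0.3476.
θ₂ = sin⁻¹(0.3476) = 20.34° (from vertical).

20.3°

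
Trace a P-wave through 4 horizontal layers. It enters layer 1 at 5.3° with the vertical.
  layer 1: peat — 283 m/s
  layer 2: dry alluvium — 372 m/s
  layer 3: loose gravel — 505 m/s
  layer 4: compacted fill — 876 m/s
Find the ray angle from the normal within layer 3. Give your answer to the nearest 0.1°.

Ray parameter p = sin 5.3° / 283 = 3.2640e-04 s/m.
sin θ_3 = p·V_3 = 3.2640e-04 × 505 = 0.1648.
θ_3 = arcsin 0.1648 = 9.49°.

9.5°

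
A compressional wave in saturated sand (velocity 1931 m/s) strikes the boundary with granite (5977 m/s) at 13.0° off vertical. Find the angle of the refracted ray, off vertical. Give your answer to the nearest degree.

sin θ₁/V₁ = sin θ₂/V₂ ⇒ sin θ₂ = 5977·sin 13.0°/1931 = 5977·0.2250/1931 = 0.6963.
θ₂ = arcsin 0.6963 = 44.13° from the normal.

44°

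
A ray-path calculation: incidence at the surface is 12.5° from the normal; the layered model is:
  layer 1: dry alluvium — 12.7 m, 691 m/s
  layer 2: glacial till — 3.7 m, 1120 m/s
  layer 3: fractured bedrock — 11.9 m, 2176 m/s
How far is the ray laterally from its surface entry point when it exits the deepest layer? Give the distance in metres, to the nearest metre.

Ray parameter p = sin 12.5° / 691 m/s = 3.1323e-04 s/m.
Layer 1: θ = 12.50°; offset = 12.7·tan 12.50° = 2.816 m.
Layer 2: sin θ = p·1120 = 0.3508 → θ = 20.54°; offset = 3.7·tan 20.54° = 1.386 m.
Layer 3: sin θ = p·2176 = 0.6816 → θ = 42.97°; offset = 11.9·tan 42.97° = 11.084 m.
Summing the layer offsets gives 15.286 m.

15 m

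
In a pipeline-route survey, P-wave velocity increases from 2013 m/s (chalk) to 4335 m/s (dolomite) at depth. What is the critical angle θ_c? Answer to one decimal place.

Critical incidence: sin θ_c = V₁/V₂ = 2013/4335 = 0.4644.
θ_c = arcsin 0.4644 = 27.67°.

27.7°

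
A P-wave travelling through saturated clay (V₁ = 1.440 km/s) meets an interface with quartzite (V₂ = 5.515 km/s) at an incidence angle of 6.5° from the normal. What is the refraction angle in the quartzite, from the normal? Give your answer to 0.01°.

25.69°

sin θ₁/V₁ = sin θ₂/V₂ ⇒ sin θ₂ = 5.515·sin 6.5°/1.440 = 5.515·0.1132/1.440 = 0.4336.
θ₂ = arcsin 0.4336 = 25.69° from the normal.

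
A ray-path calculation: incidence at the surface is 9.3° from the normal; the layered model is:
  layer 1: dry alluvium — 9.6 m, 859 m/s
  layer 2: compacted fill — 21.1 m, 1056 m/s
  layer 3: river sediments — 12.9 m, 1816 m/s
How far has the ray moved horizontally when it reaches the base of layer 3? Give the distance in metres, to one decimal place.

Apply Snell's law at each interface; in layer i the horizontal offset is hᵢ·tan θᵢ.
Layer 1: θ = 9.30°; offset = 9.6·tan 9.30° = 1.572 m.
Layer 2: sin θ = 1056·sin 9.3°/859 = 0.1987, θ = 11.46°; offset = 21.1·tan 11.46° = 4.277 m.
Layer 3: sin θ = 1816·sin 9.3°/859 = 0.3416, θ = 19.98°; offset = 12.9·tan 19.98° = 4.689 m.
Total horizontal offset = 10.539 m.

10.5 m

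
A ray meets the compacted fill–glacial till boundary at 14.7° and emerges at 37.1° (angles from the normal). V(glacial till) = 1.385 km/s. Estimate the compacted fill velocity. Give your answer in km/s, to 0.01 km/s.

Snell's law: sin 14.7°/V₁ = sin 37.1°/V₂.
V₁ = V₂·sin 14.7°/sin 37.1° = 1.385 × 0.4207 = 0.58 km/s.

0.58 km/s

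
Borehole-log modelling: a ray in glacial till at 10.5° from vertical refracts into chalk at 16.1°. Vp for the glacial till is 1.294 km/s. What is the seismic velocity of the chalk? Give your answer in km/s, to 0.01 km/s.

1.97 km/s

sin 10.5° = 0.1822; sin 16.1° = 0.2773.
V₂ = V₁·(sin θ₂/sin θ₁) = 1.294·(0.2773/0.1822) = 1.97 km/s.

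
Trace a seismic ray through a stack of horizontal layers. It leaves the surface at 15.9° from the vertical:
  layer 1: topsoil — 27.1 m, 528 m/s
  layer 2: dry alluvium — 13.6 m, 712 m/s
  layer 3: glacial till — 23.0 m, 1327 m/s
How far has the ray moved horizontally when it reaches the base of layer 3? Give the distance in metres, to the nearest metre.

35 m

Apply Snell's law at each interface; in layer i the horizontal offset is hᵢ·tan θᵢ.
Layer 1: θ = 15.90°; offset = 27.1·tan 15.90° = 7.720 m.
Layer 2: sin θ = 712·sin 15.9°/528 = 0.3694, θ = 21.68°; offset = 13.6·tan 21.68° = 5.407 m.
Layer 3: sin θ = 1327·sin 15.9°/528 = 0.6885, θ = 43.51°; offset = 23.0·tan 43.51° = 21.837 m.
Σ offsets = 34.963 m.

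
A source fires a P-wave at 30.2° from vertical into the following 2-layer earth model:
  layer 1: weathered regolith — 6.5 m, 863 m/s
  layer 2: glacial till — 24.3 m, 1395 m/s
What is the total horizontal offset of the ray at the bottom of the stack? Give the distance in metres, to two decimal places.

37.73 m

p = sin θ₁/V₁ = sin 30.2°/863 = 5.8287e-04 s/m is conserved through the stack.
Layer 1: θ = 30.20°; offset = 6.5·tan 30.20° = 3.7831 m.
Layer 2: sin θ = p·1395 = 0.8131 → θ = 54.40°; offset = 24.3·tan 54.40° = 33.9429 m.
Total horizontal offset = 37.7260 m.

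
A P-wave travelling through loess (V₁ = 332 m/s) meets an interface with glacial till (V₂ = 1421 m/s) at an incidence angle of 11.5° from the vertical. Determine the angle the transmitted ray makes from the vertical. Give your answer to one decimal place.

Snell's law: sin θ₂ = (V₂/V₁)·sin θ₁ = (1421/332)·sin 11.5° = 0.8533.
θ₂ = arcsin 0.8533 = 58.57° from the normal.

58.6°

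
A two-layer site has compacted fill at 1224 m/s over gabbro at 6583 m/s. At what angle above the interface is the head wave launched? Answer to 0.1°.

79.3°

At critical incidence the refracted ray runs along the interface (θ₂ = 90°), so sin θ_c = V₁/V₂.
θ_c = arcsin(1224/6583) = arcsin 0.1859 = 10.72°.
Measured from the interface: 90° − 10.72° = 79.28°.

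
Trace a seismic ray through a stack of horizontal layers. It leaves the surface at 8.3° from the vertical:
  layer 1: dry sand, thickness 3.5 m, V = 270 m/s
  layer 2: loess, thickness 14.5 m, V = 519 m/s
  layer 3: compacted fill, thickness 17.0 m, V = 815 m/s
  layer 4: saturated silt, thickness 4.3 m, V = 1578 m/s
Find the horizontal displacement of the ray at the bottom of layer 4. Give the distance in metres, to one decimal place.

Apply Snell's law at each interface; in layer i the horizontal offset is hᵢ·tan θᵢ.
Layer 1: θ = 8.30°; offset = 3.5·tan 8.30° = 0.511 m.
Layer 2: sin θ = 519·sin 8.3°/270 = 0.2775, θ = 16.11°; offset = 14.5·tan 16.11° = 4.188 m.
Layer 3: sin θ = 815·sin 8.3°/270 = 0.4357, θ = 25.83°; offset = 17.0·tan 25.83° = 8.230 m.
Layer 4: sin θ = 1578·sin 8.3°/270 = 0.8437, θ = 57.53°; offset = 4.3·tan 57.53° = 6.758 m.
Summing the layer offsets gives 19.686 m.

19.7 m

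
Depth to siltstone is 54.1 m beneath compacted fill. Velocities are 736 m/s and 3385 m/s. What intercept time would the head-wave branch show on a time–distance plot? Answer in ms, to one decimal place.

143.5 ms

tᵢ = 2h·√(V₂²−V₁²)/(V₁V₂).
√(V₂²−V₁²) = √(3385²−736²) = 3304.0 m/s.
tᵢ = 2·54.1·3304.0/(736·3385) = 0.14349 s.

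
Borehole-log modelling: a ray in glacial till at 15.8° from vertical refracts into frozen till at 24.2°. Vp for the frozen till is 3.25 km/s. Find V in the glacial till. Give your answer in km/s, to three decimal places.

2.159 km/s

sin 15.8° = 0.2723; sin 24.2° = 0.4099.
V₁ = V₂·(sin θ₁/sin θ₂) = 3.25·(0.2723/0.4099) = 2.159 km/s.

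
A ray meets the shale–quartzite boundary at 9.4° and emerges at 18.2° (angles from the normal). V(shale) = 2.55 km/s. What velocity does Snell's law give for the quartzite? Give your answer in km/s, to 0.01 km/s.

Snell's law: sin 9.4°/V₁ = sin 18.2°/V₂.
V₂ = V₁·sin 18.2°/sin 9.4° = 2.55 × 1.9123 = 4.88 km/s.

4.88 km/s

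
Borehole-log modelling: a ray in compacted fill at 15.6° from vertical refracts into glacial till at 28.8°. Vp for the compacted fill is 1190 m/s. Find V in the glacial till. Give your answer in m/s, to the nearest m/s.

sin 15.6° = 0.2689; sin 28.8° = 0.4818.
V₂ = V₁·(sin θ₂/sin θ₁) = 1190·(0.4818/0.2689) = 2131.81 m/s.

2132 m/s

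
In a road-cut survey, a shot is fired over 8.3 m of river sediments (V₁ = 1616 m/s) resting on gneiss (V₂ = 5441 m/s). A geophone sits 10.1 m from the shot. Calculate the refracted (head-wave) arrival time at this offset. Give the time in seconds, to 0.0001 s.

0.0117 s

t = x/V₂ + 2h·√(V₂²−V₁²)/(V₁V₂).
√(V₂²−V₁²) = √(5441²−1616²) = 5195.5 m/s; delay term = 2·8.3·5195.5/(1616·5441) = 0.00981 s.
t = 10.1/5441 + 0.00981 = 0.01167 s.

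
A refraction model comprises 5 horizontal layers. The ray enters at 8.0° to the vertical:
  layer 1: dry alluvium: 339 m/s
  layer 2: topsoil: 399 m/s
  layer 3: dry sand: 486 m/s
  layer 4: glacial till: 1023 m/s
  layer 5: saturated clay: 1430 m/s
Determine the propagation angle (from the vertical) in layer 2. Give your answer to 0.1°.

9.4°

Ray parameter p = sin 8.0° / 339 = 4.1054e-04 s/m.
sin θ_2 = p·V_2 = 4.1054e-04 × 399 = 0.1638.
θ_2 = arcsin 0.1638 = 9.43°.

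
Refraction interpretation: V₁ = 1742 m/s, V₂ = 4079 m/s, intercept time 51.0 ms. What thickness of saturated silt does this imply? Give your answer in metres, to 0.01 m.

49.13 m

h = tᵢ·V₁·V₂ / (2·√(V₂²−V₁²)).
√(V₂²−V₁²) = √(4079² − 1742²) = 3688.3 m/s.
h = 0.051 s × 1742 × 4079 / (2 × 3688.3) = 49.13 m.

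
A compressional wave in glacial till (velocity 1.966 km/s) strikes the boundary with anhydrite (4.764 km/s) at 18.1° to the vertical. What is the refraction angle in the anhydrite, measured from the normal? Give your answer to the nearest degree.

sin θ₁/V₁ = sin θ₂/V₂ ⇒ sin θ₂ = 4.764·sin 18.1°/1.966 = 4.764·0.3107/1.966 = 0.7528.
θ₂ = arcsin 0.7528 = 48.84° from the normal.

49°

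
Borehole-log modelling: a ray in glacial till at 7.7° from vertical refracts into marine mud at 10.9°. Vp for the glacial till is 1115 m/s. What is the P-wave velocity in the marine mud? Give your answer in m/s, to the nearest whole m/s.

sin 7.7° = 0.1340; sin 10.9° = 0.1891.
V₂ = V₁·(sin θ₂/sin θ₁) = 1115·(0.1891/0.1340) = 1573.61 m/s.

1574 m/s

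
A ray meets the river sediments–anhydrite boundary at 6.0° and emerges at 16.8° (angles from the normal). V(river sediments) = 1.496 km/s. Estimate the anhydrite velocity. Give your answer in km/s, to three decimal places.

4.137 km/s

Snell's law: sin 6.0°/V₁ = sin 16.8°/V₂.
V₂ = V₁·sin 16.8°/sin 6.0° = 1.496 × 2.7651 = 4.137 km/s.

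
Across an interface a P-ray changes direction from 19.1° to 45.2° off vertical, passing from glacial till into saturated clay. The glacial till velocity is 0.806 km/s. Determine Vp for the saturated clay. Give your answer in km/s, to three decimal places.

sin 19.1° = 0.3272; sin 45.2° = 0.7096.
V₂ = V₁·(sin θ₂/sin θ₁) = 0.806·(0.7096/0.3272) = 1.748 km/s.

1.748 km/s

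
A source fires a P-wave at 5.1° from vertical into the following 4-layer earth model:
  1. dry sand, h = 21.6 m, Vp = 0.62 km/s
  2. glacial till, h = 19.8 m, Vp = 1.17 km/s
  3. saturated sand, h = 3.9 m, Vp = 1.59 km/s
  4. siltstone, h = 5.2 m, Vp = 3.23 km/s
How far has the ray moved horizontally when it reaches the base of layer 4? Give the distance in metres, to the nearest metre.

Apply Snell's law at each interface; in layer i the horizontal offset is hᵢ·tan θᵢ.
Layer 1: θ = 5.10°; offset = 21.6·tan 5.10° = 1.928 m.
Layer 2: sin θ = 1.17·sin 5.1°/0.62 = 0.1678, θ = 9.66°; offset = 19.8·tan 9.66° = 3.369 m.
Layer 3: sin θ = 1.59·sin 5.1°/0.62 = 0.2280, θ = 13.18°; offset = 3.9·tan 13.18° = 0.913 m.
Layer 4: sin θ = 3.23·sin 5.1°/0.62 = 0.4631, θ = 27.59°; offset = 5.2·tan 27.59° = 2.717 m.
Σ offsets = 8.927 m.

9 m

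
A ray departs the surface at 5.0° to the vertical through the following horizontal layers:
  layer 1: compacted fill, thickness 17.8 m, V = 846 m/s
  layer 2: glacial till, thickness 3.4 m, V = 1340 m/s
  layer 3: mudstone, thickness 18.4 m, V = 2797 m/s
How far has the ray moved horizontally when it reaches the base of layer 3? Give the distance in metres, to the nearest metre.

8 m

Apply Snell's law at each interface; in layer i the horizontal offset is hᵢ·tan θᵢ.
Layer 1: θ = 5.00°; offset = 17.8·tan 5.00° = 1.557 m.
Layer 2: sin θ = 1340·sin 5.0°/846 = 0.1380, θ = 7.93°; offset = 3.4·tan 7.93° = 0.474 m.
Layer 3: sin θ = 2797·sin 5.0°/846 = 0.2881, θ = 16.75°; offset = 18.4·tan 16.75° = 5.537 m.
Total horizontal offset = 7.568 m.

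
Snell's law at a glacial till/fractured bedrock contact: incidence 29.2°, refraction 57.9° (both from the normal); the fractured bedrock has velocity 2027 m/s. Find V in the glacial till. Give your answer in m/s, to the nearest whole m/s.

1167 m/s

sin 29.2° = 0.4879; sin 57.9° = 0.8471.
V₁ = V₂·(sin θ₁/sin θ₂) = 2027·(0.4879/0.8471) = 1167.35 m/s.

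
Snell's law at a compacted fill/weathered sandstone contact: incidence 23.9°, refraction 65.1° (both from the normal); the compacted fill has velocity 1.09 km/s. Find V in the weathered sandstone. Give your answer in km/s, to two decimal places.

2.44 km/s

Snell's law: sin 23.9°/V₁ = sin 65.1°/V₂.
V₂ = V₁·sin 65.1°/sin 23.9° = 1.09 × 2.2388 = 2.44 km/s.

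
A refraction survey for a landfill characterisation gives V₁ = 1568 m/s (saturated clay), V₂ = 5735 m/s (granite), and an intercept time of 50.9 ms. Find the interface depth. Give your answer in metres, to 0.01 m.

θ_c = arcsin(1568/5735) = 15.87°; cos θ_c = 0.9619.
tᵢ = 2h cos θ_c/V₁ ⇒ h = tᵢ·V₁/(2 cos θ_c) = 0.0509·1568/(2·0.9619) = 41.49 m.

41.49 m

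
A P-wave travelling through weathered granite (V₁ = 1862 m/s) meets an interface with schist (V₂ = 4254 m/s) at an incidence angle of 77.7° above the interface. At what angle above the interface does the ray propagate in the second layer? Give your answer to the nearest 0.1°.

60.9°

Angle from the normal: 90° − 77.7° = 12.3°.
sin θ₁/V₁ = sin θ₂/V₂ ⇒ sin θ₂ = 4254·sin 12.3°/1862 = 4254·0.2130/1862 = 0.4867.
θ₂ = sin⁻¹(0.4867) = 29.12° (from vertical).
From the interface: 90° − 29.12° = 60.88°.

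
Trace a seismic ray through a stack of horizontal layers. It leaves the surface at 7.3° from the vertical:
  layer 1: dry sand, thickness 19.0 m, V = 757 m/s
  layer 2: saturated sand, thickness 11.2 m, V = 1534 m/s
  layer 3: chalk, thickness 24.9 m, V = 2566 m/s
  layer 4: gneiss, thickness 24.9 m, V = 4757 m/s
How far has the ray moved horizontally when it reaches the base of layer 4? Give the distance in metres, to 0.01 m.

Apply Snell's law at each interface; in layer i the horizontal offset is hᵢ·tan θᵢ.
Layer 1: θ = 7.30°; offset = 19.0·tan 7.30° = 2.4340 m.
Layer 2: sin θ = 1534·sin 7.3°/757 = 0.2575, θ = 14.92°; offset = 11.2·tan 14.92° = 2.9845 m.
Layer 3: sin θ = 2566·sin 7.3°/757 = 0.4307, θ = 25.51°; offset = 24.9·tan 25.51° = 11.8834 m.
Layer 4: sin θ = 4757·sin 7.3°/757 = 0.7985, θ = 52.98°; offset = 24.9·tan 52.98° = 33.0252 m.
Σ offsets = 50.3271 m.

50.33 m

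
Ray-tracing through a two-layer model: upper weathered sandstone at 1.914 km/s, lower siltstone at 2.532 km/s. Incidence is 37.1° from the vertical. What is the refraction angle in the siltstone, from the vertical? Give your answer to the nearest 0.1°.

52.9°

Snell's law: sin θ₂ = (V₂/V₁)·sin θ₁ = (2.532/1.914)·sin 37.1° = 0.7980.
θ₂ = sin⁻¹(0.7980) = 52.94° (from vertical).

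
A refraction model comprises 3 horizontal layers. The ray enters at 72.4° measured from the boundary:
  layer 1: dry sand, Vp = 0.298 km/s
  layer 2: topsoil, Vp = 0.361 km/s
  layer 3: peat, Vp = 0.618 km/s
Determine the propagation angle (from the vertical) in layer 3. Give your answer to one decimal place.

From the normal: θ₁ = 90° − 72.4° = 17.6°.
Snell's law across each interface conserves sin θ / V, so sin θ_3 = V_3·sin θ₁/V₁.
sin θ_3 = 0.618 × sin 17.6° / 0.298 = 0.6271.
θ_3 = 38.83° from the vertical.

38.8°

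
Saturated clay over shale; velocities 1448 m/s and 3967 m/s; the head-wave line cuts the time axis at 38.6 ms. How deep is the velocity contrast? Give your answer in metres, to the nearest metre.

θ_c = arcsin(1448/3967) = 21.41°; cos θ_c = 0.9310.
tᵢ = 2h cos θ_c/V₁ ⇒ h = tᵢ·V₁/(2 cos θ_c) = 0.0386·1448/(2·0.9310) = 30.02 m.

30 m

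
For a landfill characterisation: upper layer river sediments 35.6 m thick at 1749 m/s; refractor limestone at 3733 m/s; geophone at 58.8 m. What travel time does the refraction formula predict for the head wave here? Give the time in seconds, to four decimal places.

t = x/V₂ + 2h·√(V₂²−V₁²)/(V₁V₂).
√(V₂²−V₁²) = √(3733²−1749²) = 3297.9 m/s; delay term = 2·35.6·3297.9/(1749·3733) = 0.03596 s.
t = 58.8/3733 + 0.03596 = 0.05172 s.

0.0517 s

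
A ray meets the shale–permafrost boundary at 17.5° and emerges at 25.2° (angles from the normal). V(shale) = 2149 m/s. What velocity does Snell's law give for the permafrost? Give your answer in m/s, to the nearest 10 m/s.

3040 m/s

Snell's law: sin 17.5°/V₁ = sin 25.2°/V₂.
V₂ = V₁·sin 25.2°/sin 17.5° = 2149 × 1.4159 = 3042.84 m/s.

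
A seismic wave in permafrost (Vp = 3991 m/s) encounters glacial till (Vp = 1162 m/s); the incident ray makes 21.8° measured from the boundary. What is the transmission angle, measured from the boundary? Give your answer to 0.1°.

Angle from the normal: 90° − 21.8° = 68.2°.
Snell's law: sin θ₂ = (V₂/V₁)·sin θ₁ = (1162/3991)·sin 68.2° = 0.2703.
θ₂ = sin⁻¹(0.2703) = 15.68° (from vertical).
From the interface: 90° − 15.68° = 74.32°.

74.3°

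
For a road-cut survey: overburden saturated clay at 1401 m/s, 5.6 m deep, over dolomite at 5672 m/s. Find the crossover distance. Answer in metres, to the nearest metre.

14 m

θ_c = arcsin(1401/5672) = 14.30°, so cos θ_c = 0.9690 and tᵢ = 2h cos θ_c/V₁ = 0.0077 s.
At crossover x/V₁ = x/V₂ + tᵢ ⇒ x = tᵢ/(1/V₁ − 1/V₂) = 0.00775/(7.1378e-04 − 1.7630e-04) = 14.41 m.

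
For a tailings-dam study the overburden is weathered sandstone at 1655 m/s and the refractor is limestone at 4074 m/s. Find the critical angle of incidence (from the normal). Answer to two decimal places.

23.97°

Critical incidence: sin θ_c = V₁/V₂ = 1655/4074 = 0.4062.
θ_c = arcsin 0.4062 = 23.97°.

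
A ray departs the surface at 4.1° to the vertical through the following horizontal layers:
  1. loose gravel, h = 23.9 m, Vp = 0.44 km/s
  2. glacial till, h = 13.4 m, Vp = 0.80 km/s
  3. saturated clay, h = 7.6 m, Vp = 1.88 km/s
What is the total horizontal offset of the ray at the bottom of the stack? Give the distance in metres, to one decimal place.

p = sin θ₁/V₁ = sin 4.1°/0.44 = 1.6249e-01 s/km is conserved through the stack.
Layer 1: θ = 4.10°; offset = 23.9·tan 4.10° = 1.713 m.
Layer 2: sin θ = p·0.80 = 0.1300 → θ = 7.47°; offset = 13.4·tan 7.47° = 1.757 m.
Layer 3: sin θ = p·1.88 = 0.3055 → θ = 17.79°; offset = 7.6·tan 17.79° = 2.438 m.
Σ offsets = 5.908 m.

5.9 m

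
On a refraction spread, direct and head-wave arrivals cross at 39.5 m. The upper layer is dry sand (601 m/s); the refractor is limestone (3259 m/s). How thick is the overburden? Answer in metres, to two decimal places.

16.39 m

h = (x_cross/2)·√((V₂−V₁)/(V₂+V₁)).
(V₂−V₁)/(V₂+V₁) = (3259−601)/(3259+601) = 0.6886; √ = 0.8298.
h = (39.5/2)·0.8298 = 16.39 m.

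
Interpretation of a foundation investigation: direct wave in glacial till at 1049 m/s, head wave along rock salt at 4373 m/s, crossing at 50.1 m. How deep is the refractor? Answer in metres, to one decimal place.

19.6 m

h = (x_cross/2)·√((V₂−V₁)/(V₂+V₁)).
(V₂−V₁)/(V₂+V₁) = (4373−1049)/(4373+1049) = 0.6131; √ = 0.7830.
h = (50.1/2)·0.7830 = 19.61 m.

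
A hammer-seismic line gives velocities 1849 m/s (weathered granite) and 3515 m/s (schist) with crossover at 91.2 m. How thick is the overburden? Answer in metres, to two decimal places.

h = (x_cross/2)·√((V₂−V₁)/(V₂+V₁)).
(V₂−V₁)/(V₂+V₁) = (3515−1849)/(3515+1849) = 0.3106; √ = 0.5573.
h = (91.2/2)·0.5573 = 25.41 m.

25.41 m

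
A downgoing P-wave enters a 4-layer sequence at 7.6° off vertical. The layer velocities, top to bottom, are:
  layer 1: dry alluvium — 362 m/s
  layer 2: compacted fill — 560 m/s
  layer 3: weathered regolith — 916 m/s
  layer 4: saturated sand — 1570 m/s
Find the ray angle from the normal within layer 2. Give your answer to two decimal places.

Snell's law across each interface conserves sin θ / V, so sin θ_2 = V_2·sin θ₁/V₁.
sin θ_2 = 560 × sin 7.6° / 362 = 0.2046.
θ_2 = arcsin 0.2046 = 11.81°.

11.81°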